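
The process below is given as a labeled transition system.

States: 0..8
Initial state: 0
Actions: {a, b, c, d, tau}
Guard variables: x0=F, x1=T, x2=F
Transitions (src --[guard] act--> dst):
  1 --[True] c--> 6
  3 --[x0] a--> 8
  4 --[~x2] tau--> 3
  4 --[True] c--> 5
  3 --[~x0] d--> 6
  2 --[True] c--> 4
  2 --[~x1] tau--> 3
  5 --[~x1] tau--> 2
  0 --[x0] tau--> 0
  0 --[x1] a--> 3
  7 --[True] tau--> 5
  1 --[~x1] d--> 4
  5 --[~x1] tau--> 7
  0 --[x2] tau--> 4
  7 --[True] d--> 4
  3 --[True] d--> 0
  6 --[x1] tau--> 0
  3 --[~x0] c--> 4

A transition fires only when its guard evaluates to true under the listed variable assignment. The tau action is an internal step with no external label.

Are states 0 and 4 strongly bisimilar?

Answer: NOT BISIMILAR

Working:
Refine partition for ~:
  π0 = {{0,1,2,3,4,5,6,7,8}}
  π1 = {{0},{1,2},{3},{4},{5,8},{6},{7}}
  π2 = {{0},{1},{2},{3},{4},{5,8},{6},{7}}
Fixed point at round 3; 8 class(es).
class of 0: {0}; class of 4: {4}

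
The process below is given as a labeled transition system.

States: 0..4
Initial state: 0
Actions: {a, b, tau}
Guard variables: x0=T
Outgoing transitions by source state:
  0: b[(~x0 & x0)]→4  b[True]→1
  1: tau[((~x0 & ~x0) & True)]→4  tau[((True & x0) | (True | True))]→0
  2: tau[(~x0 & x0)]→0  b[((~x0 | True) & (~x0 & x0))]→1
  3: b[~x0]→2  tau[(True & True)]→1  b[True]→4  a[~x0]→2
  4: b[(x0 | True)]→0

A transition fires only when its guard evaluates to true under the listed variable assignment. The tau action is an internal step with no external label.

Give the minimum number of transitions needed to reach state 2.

Answer: UNREACHABLE

Analysis:
Breadth-first toward 2:
  depth 0: {0}
  depth 1: {1}
2 never appears.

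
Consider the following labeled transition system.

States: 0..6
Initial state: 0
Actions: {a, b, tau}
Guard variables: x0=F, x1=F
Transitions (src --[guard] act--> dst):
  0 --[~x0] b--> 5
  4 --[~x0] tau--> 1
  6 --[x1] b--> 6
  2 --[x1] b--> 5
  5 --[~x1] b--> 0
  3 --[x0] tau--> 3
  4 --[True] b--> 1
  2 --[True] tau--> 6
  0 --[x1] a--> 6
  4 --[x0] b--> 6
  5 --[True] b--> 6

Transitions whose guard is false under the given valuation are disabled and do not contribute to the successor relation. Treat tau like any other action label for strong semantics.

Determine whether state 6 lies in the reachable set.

Guard filter leaves 6 enabled edge(s).
Layer 0: {0}
Layer 1: {5}  cumulative {0,5}
Layer 2: {6}  cumulative {0,5,6}
Reachable = {0,5,6}
witness 6: b·b

Answer: REACHABLE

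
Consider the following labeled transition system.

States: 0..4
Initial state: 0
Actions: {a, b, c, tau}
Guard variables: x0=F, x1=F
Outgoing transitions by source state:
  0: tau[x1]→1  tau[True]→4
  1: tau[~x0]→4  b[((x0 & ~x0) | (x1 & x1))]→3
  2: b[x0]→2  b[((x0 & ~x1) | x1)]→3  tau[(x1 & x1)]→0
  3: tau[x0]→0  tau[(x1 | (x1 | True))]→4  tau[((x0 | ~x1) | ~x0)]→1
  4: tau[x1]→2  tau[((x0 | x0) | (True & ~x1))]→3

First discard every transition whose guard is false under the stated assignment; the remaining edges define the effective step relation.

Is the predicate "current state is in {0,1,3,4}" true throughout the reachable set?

Answer: INVARIANT HOLDS

Working:
Inv-set: {0,1,3,4}
Reach set: {0,1,3,4}
  0: ✓
  1: ✓
  3: ✓
  4: ✓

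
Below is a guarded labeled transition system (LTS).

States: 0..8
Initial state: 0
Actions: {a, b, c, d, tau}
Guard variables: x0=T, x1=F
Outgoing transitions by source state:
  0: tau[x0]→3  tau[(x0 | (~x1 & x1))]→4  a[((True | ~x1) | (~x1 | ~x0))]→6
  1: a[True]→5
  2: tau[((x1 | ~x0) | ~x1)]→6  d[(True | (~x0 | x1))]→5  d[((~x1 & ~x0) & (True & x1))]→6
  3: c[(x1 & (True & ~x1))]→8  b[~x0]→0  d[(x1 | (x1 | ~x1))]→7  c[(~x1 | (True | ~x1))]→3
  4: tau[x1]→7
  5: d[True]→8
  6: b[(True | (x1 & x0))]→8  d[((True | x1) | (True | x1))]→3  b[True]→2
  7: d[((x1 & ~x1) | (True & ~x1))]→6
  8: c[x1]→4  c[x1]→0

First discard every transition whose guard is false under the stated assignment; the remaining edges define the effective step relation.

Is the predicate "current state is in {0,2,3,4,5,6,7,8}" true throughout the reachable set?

Answer: INVARIANT HOLDS

Working:
Allowed set {0,2,3,4,5,6,7,8}
Reach set: {0,2,3,4,5,6,7,8}
  0: ok
  2: ok
  3: ok
  4: ok
  5: ok
  6: ok
  7: ok
  8: ok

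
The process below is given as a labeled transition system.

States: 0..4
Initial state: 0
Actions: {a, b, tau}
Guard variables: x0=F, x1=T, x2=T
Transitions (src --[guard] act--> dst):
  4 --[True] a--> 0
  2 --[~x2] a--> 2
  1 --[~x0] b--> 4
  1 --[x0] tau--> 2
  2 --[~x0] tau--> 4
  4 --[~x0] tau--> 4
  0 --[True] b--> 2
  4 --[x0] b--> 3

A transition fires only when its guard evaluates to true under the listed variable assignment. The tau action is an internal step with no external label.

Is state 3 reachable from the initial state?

Guard filter leaves 5 enabled edge(s).
L0 = {0}
L1 = {2}  cumulative {0,2}
L2 = {4}  cumulative {0,2,4}
R = {0,2,4}

Answer: UNREACHABLE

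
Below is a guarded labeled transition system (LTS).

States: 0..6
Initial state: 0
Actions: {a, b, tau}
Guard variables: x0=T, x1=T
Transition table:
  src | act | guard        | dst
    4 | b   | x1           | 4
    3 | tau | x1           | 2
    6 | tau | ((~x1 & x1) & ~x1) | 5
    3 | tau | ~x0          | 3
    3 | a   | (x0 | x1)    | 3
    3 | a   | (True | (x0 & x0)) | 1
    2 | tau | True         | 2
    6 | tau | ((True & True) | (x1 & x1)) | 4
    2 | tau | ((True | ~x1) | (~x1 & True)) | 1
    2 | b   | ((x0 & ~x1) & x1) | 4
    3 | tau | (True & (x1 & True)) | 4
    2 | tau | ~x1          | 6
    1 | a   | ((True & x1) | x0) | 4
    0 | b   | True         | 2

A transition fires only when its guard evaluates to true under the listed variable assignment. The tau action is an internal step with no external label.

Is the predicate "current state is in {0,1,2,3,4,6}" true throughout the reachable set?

Answer: INVARIANT HOLDS

Working:
Inv-set: {0,1,2,3,4,6}
R = {0,1,2,4}
  0: ✓
  1: ✓
  2: ✓
  4: ✓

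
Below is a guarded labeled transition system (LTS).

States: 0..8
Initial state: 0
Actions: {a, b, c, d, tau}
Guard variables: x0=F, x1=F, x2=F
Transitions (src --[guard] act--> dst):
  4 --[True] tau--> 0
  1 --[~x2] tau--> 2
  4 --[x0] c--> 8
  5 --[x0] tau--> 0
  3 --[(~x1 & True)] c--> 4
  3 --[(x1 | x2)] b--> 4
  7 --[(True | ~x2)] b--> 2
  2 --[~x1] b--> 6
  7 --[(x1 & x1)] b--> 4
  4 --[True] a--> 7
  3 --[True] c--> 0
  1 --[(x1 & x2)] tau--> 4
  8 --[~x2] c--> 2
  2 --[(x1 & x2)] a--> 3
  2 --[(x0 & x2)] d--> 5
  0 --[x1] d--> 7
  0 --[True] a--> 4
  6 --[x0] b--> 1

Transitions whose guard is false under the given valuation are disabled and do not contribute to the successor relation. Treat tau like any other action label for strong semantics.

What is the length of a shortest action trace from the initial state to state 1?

Breadth-first toward 1:
  depth 0: {0}
  depth 1: {4}
  depth 2: {7}
  depth 3: {2}
  depth 4: {6}
1 never appears.

Answer: UNREACHABLE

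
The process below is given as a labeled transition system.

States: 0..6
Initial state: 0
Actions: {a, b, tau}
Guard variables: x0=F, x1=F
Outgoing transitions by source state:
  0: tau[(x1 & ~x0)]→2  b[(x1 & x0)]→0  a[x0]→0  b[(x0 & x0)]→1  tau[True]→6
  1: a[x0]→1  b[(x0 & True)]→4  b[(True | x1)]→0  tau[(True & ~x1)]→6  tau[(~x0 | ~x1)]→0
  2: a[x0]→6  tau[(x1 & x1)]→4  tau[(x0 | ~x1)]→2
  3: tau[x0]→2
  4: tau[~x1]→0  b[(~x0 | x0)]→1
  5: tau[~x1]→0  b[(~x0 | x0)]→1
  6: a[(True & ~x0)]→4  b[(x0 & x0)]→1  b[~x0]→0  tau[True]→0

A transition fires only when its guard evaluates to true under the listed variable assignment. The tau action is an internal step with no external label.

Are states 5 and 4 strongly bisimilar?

Compute ~ classes (split until stable):
  round 0: {{0,1,2,3,4,5,6}}
  round 1: {{0,2},{1,4,5},{3},{6}}
  round 2: {{0},{1},{2},{3},{4,5},{6}}
stable after 3 split(s): 6 block(s)
class of 5: {4,5}; class of 4: {4,5}

Answer: BISIMILAR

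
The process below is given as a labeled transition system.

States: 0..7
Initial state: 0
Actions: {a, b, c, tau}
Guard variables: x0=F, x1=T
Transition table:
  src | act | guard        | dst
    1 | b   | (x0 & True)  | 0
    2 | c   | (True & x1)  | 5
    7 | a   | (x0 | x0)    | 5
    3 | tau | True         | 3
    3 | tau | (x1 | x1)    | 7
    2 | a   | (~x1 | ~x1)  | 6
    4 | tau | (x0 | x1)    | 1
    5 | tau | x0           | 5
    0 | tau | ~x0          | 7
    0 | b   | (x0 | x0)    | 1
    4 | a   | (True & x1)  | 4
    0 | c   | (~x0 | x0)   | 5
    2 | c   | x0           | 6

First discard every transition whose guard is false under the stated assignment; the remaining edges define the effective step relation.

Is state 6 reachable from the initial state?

Answer: UNREACHABLE

Trace:
Guard filter leaves 7 enabled edge(s).
Layer 0: {0}
Layer 1: {5,7}  cumulative {0,5,7}
Reach set: {0,5,7}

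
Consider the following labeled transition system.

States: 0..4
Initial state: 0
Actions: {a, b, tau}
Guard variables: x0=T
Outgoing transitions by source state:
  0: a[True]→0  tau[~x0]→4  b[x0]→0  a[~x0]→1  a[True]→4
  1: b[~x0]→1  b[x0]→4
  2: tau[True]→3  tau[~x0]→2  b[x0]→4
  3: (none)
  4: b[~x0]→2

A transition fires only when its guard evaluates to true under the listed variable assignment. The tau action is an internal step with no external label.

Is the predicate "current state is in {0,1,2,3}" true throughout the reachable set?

Answer: INVARIANT VIOLATED at state 4

Analysis:
Inv-set: {0,1,2,3}
Reach set: {0,4}
  0: ok
  4: ✗ unsafe
witness against invariant: a → 4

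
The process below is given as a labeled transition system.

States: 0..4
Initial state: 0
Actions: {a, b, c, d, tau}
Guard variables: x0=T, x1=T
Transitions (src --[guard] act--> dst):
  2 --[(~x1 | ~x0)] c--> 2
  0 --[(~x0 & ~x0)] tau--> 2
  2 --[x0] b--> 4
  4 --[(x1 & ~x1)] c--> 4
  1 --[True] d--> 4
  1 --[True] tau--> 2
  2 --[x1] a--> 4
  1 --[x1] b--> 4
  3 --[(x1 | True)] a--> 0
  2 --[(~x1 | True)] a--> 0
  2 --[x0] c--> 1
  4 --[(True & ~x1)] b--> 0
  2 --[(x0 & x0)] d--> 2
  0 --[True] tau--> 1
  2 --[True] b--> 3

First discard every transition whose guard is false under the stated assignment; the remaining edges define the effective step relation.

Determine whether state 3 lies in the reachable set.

Answer: REACHABLE

Working:
After dropping false guards: 11 live edges.
L0 = {0}
L1 = {1}  now seen {0,1}
L2 = {2,4}  now seen {0,1,2,4}
L3 = {3}  now seen {0,1,2,3,4}
R = {0,1,2,3,4}
Path to 3: tau·tau·b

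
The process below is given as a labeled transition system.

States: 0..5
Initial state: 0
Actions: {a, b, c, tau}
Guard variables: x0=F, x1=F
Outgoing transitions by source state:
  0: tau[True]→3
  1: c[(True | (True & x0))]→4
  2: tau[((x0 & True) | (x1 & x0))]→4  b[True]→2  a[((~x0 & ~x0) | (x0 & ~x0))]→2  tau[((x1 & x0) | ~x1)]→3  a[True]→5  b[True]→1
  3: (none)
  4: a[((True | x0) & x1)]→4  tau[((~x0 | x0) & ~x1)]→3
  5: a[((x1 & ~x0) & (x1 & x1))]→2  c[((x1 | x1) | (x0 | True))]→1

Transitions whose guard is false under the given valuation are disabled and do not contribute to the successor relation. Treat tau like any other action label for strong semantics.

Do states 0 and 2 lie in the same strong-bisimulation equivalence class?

Compute ~ classes (split until stable):
  round 0: {{0,1,2,3,4,5}}
  round 1: {{0,4},{1,5},{2},{3}}
  round 2: {{0,4},{1},{2},{3},{5}}
5 equivalence class(es) (converged in 3)
0∈{0,4}, 2∈{2}

Answer: NOT BISIMILAR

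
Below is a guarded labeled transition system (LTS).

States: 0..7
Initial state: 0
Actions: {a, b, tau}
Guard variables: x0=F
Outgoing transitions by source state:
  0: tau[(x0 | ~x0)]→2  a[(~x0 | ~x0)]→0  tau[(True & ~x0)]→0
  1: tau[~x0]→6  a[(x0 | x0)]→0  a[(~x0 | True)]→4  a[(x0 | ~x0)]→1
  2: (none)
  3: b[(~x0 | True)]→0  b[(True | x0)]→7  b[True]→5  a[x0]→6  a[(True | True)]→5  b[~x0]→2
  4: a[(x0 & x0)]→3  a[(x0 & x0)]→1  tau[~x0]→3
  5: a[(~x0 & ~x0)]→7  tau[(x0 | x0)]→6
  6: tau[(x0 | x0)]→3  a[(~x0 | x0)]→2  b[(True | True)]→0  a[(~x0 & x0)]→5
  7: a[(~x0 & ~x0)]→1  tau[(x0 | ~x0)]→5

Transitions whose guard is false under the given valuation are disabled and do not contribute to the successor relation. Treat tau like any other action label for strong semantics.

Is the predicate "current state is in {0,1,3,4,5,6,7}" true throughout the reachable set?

Safe = {0,1,3,4,5,6,7}
R = {0,2}
  0: ok
  2: VIOLATES
witness against invariant: tau → 2

Answer: INVARIANT VIOLATED at state 2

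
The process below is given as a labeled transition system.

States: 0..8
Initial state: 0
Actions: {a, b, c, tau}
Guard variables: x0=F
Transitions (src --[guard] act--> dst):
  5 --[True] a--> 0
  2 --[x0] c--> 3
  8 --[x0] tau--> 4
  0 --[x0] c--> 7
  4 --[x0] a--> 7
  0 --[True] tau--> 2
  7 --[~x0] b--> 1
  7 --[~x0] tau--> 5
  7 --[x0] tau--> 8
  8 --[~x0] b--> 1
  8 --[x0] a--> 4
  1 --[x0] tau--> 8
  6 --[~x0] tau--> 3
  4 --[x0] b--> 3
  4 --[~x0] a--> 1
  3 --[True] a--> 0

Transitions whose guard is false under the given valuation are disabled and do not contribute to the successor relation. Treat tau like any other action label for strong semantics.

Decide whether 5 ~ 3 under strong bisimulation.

Answer: BISIMILAR

Trace:
Bisimulation quotient by refinement:
  π0 = {{0,1,2,3,4,5,6,7,8}}
  π1 = {{0,6},{1,2},{3,4,5},{7},{8}}
  π2 = {{0},{1,2},{3,5},{4},{6},{7},{8}}
Fixed point at round 3; 7 class(es).
5∈{3,5}, 3∈{3,5}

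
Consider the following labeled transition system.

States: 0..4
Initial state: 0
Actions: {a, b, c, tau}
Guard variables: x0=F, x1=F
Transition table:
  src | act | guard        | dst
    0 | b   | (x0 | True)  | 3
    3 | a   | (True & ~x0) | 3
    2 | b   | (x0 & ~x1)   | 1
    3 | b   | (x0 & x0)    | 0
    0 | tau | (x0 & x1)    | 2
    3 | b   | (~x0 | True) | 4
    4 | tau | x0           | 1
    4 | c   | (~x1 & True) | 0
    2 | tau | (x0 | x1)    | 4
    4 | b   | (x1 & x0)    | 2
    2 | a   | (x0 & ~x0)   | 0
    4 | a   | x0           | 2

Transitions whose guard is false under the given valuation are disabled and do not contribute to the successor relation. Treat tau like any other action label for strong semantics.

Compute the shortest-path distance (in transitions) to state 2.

Answer: UNREACHABLE

Working:
BFS to 2:
  depth 0: {0}
  depth 1: {3}
  depth 2: {4}
2 never appears.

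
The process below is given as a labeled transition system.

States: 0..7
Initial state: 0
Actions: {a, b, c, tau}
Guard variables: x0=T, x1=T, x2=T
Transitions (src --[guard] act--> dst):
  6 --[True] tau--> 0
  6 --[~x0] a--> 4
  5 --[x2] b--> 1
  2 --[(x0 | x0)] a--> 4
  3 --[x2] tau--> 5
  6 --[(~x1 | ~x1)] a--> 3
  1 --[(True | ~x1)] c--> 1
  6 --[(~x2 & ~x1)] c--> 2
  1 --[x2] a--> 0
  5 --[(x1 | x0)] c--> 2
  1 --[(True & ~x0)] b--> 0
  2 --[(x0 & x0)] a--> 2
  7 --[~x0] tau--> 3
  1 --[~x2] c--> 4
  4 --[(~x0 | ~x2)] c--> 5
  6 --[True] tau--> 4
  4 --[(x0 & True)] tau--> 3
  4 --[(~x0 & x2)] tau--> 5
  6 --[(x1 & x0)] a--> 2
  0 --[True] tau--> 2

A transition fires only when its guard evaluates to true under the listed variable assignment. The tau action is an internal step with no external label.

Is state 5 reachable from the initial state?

Answer: REACHABLE

Analysis:
Guard filter leaves 12 enabled edge(s).
L0 = {0}
L1 = {2}  total {0,2}
L2 = {4}  total {0,2,4}
L3 = {3}  total {0,2,3,4}
L4 = {5}  total {0,2,3,4,5}
L5 = {1}  total {0,1,2,3,4,5}
Reach set: {0,1,2,3,4,5}
witness 5: tau·a·tau·tau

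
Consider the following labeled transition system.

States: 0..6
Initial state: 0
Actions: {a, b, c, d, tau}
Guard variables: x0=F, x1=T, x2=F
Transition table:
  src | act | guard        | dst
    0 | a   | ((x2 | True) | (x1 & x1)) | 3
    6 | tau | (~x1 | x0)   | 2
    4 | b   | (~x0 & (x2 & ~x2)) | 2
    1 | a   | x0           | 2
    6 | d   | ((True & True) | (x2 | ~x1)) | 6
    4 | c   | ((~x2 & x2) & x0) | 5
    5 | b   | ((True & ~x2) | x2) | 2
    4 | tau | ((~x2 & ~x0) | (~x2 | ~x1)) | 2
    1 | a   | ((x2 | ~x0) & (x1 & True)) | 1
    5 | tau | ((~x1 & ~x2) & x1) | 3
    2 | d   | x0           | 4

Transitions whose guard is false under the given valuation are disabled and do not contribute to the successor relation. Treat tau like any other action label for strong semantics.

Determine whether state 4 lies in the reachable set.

Answer: UNREACHABLE

Working:
After dropping false guards: 5 live edges.
depth 0: {0}
depth 1: {3}  total {0,3}
R = {0,3}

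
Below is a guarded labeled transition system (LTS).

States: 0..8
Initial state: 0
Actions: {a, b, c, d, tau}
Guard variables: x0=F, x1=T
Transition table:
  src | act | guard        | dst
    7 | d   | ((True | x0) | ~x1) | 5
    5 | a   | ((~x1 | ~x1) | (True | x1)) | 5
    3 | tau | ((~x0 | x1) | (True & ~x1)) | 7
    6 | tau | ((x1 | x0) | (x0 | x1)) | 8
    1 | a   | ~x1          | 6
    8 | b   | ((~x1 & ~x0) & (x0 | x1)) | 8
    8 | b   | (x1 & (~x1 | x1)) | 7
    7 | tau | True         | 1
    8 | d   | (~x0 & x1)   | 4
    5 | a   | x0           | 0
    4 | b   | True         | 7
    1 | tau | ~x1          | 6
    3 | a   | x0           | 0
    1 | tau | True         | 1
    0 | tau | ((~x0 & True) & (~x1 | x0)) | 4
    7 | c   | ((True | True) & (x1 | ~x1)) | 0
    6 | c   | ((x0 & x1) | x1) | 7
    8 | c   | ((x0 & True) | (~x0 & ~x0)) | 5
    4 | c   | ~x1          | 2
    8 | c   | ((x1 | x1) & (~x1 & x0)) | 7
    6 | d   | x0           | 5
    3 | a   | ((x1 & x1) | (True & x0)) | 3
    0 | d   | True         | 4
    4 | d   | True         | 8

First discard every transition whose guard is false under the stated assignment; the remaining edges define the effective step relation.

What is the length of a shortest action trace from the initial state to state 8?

BFS to 8:
  L0 = {0}
  L1 = {4}
  L2 = {7,8}
first hit 8 at d=2 via d·d

Answer: 2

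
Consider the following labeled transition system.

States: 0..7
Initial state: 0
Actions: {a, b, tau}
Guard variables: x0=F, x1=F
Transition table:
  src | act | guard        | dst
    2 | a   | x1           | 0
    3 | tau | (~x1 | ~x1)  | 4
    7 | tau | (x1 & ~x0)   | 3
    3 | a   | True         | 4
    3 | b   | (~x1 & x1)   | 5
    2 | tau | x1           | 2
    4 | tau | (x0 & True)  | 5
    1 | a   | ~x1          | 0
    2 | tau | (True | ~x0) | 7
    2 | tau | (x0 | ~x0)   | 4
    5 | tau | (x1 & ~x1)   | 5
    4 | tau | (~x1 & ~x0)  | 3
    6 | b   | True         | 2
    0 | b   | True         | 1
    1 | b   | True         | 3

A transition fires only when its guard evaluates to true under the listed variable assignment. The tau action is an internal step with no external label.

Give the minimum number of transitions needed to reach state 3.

Breadth-first toward 3:
  L0 = {0}
  L1 = {1}
  L2 = {3}
first hit 3 at d=2 via b·b

Answer: 2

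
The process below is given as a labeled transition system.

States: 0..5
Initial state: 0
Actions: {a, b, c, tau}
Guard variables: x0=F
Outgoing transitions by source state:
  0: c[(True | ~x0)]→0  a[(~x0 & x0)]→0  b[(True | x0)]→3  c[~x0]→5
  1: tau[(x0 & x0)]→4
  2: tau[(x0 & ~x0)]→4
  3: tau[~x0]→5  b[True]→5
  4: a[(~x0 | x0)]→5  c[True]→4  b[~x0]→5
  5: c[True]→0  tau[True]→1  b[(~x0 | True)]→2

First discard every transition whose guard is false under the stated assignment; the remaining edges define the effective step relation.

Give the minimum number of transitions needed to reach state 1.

Answer: 2

Trace:
BFS to 1:
  L0 = {0}
  L1 = {3,5}
  L2 = {1,2}
1 enters at depth 2; path c·tau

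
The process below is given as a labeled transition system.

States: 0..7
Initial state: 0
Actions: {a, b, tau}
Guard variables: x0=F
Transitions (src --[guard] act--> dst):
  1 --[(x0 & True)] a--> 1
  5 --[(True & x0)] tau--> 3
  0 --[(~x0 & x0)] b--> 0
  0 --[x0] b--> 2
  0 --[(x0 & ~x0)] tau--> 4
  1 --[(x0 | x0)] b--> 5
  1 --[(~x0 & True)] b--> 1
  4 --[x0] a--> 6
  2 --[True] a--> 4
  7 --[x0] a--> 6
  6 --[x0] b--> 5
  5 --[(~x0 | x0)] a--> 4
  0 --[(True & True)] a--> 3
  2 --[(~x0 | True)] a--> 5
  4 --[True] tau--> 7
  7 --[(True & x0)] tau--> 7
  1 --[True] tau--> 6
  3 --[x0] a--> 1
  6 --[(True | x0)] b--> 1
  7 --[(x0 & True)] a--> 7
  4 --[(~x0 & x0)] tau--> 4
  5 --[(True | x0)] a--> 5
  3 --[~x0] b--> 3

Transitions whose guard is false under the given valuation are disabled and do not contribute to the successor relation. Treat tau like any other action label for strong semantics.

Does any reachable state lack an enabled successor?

Answer: DEADLOCK-FREE

Working:
R = {0,3}
  0: a→3  [deg 1]
  3: b→3  [deg 1]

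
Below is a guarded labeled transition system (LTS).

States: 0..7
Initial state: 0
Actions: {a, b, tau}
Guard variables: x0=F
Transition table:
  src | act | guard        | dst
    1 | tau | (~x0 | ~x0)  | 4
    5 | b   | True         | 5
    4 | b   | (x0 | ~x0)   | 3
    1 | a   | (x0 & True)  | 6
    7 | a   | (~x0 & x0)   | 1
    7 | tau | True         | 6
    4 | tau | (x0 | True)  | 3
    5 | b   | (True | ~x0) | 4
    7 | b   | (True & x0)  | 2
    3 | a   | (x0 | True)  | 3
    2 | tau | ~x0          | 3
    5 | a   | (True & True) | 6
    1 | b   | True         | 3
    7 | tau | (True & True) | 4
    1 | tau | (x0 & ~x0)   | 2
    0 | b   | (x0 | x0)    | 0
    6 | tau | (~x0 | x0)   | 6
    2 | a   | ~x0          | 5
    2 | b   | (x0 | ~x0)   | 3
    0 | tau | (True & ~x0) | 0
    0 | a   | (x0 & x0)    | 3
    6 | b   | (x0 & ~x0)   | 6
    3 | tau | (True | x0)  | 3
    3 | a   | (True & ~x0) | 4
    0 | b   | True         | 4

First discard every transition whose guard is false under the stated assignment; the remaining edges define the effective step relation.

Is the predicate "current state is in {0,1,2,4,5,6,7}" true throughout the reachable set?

Answer: INVARIANT VIOLATED at state 3

Working:
Inv-set: {0,1,2,4,5,6,7}
Reach set: {0,3,4}
  0: ✓
  3: VIOLATES
  4: ✓
counterexample path to 3: b·b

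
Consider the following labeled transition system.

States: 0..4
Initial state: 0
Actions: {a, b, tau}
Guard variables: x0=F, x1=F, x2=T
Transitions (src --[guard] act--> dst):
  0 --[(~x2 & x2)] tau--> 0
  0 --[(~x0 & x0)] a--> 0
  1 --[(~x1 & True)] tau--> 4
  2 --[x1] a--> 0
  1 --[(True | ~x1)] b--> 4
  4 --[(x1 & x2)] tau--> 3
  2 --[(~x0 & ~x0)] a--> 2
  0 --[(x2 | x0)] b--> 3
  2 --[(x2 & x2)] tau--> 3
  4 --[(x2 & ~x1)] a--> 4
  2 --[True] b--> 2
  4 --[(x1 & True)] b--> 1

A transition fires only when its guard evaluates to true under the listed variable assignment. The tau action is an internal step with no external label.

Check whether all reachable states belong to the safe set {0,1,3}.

Safe = {0,1,3}
R = {0,3}
  0: safe
  3: safe

Answer: INVARIANT HOLDS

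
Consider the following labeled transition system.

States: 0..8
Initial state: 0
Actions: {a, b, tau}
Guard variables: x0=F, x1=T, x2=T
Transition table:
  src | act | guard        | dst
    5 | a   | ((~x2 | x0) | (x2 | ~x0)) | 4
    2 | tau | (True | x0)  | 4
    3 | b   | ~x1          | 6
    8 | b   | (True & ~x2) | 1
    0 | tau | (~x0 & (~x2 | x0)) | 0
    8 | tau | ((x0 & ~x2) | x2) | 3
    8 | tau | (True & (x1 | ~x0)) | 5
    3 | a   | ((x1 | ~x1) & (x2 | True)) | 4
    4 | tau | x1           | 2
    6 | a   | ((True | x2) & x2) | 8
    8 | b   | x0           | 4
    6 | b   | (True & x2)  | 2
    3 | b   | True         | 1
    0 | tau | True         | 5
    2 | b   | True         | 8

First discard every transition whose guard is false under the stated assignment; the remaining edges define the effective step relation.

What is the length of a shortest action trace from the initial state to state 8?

Breadth-first toward 8:
  Layer 0: {0}
  Layer 1: {5}
  Layer 2: {4}
  Layer 3: {2}
  Layer 4: {8}
8 enters at depth 4; path tau·a·tau·b

Answer: 4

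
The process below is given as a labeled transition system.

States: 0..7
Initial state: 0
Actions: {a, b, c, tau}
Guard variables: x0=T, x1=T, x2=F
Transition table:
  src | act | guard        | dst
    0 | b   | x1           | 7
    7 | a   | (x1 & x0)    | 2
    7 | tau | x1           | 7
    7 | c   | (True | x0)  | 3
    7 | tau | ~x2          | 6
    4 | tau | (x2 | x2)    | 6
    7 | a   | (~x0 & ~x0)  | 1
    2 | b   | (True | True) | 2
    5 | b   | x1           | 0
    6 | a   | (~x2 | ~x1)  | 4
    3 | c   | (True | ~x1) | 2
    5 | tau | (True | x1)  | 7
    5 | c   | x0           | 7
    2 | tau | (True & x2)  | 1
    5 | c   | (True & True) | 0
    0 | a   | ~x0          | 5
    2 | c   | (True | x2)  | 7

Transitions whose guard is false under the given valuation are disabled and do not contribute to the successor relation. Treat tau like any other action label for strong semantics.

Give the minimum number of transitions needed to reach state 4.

Answer: 3

Working:
Layered search for 4:
  depth 0: {0}
  depth 1: {7}
  depth 2: {2,3,6}
  depth 3: {4}
first hit 4 at d=3 via b·tau·a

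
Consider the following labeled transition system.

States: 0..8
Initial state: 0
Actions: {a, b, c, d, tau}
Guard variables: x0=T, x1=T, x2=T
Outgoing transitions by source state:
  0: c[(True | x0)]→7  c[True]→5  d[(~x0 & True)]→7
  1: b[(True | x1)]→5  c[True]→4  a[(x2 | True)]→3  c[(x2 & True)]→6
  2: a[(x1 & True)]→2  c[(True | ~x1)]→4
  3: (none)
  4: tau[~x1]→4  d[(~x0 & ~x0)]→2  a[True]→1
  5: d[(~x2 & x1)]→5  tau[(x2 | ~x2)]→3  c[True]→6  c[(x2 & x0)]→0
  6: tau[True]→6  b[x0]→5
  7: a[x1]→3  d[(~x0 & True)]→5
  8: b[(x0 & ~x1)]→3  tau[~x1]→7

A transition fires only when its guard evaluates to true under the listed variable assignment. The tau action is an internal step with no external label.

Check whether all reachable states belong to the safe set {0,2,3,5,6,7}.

Inv-set: {0,2,3,5,6,7}
Reach set: {0,3,5,6,7}
  0: ok
  3: ok
  5: ok
  6: ok
  7: ok

Answer: INVARIANT HOLDS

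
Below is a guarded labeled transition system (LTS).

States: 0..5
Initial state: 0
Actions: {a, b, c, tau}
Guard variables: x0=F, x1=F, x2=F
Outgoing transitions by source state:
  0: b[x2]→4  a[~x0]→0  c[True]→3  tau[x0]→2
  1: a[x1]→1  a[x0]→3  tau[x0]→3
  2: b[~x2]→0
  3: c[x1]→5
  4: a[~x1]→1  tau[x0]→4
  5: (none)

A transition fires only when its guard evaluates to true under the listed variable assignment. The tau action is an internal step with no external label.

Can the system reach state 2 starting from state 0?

Answer: UNREACHABLE

Analysis:
After dropping false guards: 4 live edges.
Layer 0: {0}
Layer 1: {3}  total {0,3}
Reach set: {0,3}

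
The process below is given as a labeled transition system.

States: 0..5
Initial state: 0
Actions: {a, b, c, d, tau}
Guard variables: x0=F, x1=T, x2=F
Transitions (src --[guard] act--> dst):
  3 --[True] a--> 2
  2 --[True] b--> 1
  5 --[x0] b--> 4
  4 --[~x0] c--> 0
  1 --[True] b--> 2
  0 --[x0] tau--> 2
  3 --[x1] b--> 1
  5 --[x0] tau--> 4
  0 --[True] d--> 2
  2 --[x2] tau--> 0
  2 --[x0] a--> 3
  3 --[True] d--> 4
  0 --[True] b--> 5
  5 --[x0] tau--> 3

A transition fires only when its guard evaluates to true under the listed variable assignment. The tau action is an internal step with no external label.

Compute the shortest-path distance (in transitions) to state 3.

BFS to 3:
  depth 0: {0}
  depth 1: {2,5}
  depth 2: {1}
3 never appears.

Answer: UNREACHABLE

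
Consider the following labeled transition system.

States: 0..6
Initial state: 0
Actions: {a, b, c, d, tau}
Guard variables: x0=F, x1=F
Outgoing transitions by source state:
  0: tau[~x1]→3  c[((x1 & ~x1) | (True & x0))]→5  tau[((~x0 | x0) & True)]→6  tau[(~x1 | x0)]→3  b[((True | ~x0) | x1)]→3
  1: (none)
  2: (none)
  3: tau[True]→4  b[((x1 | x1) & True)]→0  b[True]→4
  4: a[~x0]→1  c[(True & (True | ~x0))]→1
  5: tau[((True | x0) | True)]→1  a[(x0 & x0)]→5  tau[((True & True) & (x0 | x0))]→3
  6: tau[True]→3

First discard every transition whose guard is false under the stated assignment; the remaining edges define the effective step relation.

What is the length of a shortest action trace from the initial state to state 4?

BFS to 4:
  depth 0: {0}
  depth 1: {3,6}
  depth 2: {4}
first hit 4 at d=2 via b·b

Answer: 2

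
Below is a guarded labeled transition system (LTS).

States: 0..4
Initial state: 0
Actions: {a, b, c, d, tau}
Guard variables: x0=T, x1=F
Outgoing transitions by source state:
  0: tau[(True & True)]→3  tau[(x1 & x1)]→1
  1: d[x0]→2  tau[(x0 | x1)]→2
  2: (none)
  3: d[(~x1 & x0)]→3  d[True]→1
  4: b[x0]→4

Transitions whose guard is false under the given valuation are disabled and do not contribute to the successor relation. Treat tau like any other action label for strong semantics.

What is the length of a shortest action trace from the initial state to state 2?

Answer: 3

Trace:
BFS to 2:
  L0 = {0}
  L1 = {3}
  L2 = {1}
  L3 = {2}
depth(2)=3, e.g. tau·d·d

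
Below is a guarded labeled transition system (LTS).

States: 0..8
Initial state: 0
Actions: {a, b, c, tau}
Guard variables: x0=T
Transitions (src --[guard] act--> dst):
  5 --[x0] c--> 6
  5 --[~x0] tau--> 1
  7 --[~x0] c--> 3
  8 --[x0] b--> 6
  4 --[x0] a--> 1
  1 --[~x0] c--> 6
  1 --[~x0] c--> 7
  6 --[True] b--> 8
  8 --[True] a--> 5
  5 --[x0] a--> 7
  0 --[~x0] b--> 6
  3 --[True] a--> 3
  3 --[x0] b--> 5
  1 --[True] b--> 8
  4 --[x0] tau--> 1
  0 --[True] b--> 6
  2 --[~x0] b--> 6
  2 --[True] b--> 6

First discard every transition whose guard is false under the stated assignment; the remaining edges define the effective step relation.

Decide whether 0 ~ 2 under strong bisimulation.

Answer: BISIMILAR

Analysis:
Compute ~ classes (split until stable):
  round 0: {{0,1,2,3,4,5,6,7,8}}
  round 1: {{0,1,2,6},{3,8},{4},{5},{7}}
  round 2: {{0,2},{1,6},{3},{4},{5},{7},{8}}
stable after 3 split(s): 7 block(s)
[0]={0,2}  [2]={0,2}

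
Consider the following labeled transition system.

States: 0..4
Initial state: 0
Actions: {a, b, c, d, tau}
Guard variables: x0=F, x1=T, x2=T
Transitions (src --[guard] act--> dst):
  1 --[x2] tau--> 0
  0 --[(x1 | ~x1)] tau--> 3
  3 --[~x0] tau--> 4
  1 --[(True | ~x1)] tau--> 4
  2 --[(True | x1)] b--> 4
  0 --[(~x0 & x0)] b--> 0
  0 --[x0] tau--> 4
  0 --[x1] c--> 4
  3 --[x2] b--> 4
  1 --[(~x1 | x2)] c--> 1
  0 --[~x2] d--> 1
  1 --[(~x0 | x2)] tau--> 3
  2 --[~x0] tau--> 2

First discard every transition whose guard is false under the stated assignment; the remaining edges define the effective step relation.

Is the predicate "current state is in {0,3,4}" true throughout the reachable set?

Answer: INVARIANT HOLDS

Analysis:
Inv-set: {0,3,4}
Reachable = {0,3,4}
  0: ok
  3: ok
  4: ok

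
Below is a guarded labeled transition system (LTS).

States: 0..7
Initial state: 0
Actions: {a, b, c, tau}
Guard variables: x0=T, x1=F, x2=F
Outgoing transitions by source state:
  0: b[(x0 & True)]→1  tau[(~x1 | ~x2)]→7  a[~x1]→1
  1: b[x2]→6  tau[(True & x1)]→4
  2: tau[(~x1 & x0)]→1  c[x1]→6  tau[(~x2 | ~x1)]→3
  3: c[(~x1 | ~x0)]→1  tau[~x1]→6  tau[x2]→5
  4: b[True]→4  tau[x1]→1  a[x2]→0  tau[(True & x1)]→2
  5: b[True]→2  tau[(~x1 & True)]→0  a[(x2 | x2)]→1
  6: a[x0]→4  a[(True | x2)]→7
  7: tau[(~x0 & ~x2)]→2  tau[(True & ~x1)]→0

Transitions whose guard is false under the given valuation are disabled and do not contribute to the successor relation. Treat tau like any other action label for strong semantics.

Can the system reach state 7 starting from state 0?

After dropping false guards: 13 live edges.
Layer 0: {0}
Layer 1: {1,7}  now seen {0,1,7}
Reach set: {0,1,7}
trace reaching 7: tau

Answer: REACHABLE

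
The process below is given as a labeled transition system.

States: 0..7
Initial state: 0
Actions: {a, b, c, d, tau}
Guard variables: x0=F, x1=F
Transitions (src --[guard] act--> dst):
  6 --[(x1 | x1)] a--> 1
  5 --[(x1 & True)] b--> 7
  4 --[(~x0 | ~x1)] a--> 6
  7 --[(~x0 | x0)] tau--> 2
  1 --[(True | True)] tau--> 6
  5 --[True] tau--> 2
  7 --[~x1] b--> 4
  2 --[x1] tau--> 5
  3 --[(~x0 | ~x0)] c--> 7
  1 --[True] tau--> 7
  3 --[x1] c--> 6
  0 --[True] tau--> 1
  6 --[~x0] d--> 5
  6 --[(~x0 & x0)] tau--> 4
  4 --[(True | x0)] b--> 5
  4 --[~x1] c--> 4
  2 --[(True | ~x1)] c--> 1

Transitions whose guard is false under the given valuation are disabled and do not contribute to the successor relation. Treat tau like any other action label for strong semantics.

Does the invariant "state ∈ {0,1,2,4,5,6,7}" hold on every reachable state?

Inv-set: {0,1,2,4,5,6,7}
R = {0,1,2,4,5,6,7}
  0: ✓
  1: ✓
  2: ✓
  4: ✓
  5: ✓
  6: ✓
  7: ✓

Answer: INVARIANT HOLDS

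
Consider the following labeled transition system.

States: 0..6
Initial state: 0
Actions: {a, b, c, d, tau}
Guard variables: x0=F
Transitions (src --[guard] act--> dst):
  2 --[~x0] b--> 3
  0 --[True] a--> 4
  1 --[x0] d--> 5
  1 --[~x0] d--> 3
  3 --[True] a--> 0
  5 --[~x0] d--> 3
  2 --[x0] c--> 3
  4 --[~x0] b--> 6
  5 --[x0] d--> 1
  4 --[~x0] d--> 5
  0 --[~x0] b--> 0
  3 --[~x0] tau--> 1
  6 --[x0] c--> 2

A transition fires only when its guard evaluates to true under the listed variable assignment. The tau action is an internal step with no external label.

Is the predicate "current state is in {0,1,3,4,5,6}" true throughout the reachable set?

Answer: INVARIANT HOLDS

Trace:
Inv-set: {0,1,3,4,5,6}
R = {0,1,3,4,5,6}
  0: ok
  1: ok
  3: ok
  4: ok
  5: ok
  6: ok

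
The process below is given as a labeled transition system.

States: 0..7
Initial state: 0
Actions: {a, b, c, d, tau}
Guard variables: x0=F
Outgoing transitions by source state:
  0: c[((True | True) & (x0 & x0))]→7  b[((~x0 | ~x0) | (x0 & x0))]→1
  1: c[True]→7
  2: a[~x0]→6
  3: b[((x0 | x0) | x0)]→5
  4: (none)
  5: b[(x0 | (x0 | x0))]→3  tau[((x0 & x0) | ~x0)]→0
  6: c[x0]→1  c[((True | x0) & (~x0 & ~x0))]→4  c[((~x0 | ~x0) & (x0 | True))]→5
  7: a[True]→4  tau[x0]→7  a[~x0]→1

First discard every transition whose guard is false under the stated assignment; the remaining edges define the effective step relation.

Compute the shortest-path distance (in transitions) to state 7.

Answer: 2

Analysis:
Layered search for 7:
  L0 = {0}
  L1 = {1}
  L2 = {7}
depth(7)=2, e.g. b·c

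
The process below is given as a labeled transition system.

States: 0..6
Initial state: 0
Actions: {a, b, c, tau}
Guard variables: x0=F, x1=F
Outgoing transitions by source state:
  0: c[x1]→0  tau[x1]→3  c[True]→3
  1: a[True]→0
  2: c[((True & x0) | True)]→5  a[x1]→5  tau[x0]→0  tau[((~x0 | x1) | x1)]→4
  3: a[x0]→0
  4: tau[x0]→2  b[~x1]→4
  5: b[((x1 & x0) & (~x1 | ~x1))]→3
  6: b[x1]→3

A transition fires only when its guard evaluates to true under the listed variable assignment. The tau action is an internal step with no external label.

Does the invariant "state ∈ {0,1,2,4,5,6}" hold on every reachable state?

Answer: INVARIANT VIOLATED at state 3

Analysis:
Allowed set {0,1,2,4,5,6}
R = {0,3}
  0: safe
  3: ✗ unsafe
reach 3 via c — violates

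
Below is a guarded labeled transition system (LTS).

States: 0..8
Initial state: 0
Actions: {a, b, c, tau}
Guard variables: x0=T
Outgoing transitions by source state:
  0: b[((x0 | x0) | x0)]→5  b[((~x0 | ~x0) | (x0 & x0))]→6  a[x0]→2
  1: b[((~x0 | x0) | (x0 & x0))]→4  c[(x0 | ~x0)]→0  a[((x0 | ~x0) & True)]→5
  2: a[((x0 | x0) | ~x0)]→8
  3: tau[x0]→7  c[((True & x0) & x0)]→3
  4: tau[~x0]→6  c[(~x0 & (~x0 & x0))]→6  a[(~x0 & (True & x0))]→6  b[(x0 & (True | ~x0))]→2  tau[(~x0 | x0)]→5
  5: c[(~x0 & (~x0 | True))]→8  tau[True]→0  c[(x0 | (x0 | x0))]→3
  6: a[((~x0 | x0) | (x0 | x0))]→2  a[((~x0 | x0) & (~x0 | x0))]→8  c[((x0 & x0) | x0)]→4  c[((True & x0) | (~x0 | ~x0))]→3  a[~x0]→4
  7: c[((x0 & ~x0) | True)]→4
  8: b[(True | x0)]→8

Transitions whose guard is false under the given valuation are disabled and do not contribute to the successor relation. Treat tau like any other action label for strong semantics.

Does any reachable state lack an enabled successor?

R = {0,2,3,4,5,6,7,8}
  0: a→2  b→5  b→6  [3 exit(s)]
  2: a→8  [1 exit(s)]
  3: c→3  tau→7  [2 exit(s)]
  4: b→2  tau→5  [2 exit(s)]
  5: c→3  tau→0  [2 exit(s)]
  6: a→2  a→8  c→3  c→4  [4 exit(s)]
  7: c→4  [1 exit(s)]
  8: b→8  [1 exit(s)]

Answer: DEADLOCK-FREE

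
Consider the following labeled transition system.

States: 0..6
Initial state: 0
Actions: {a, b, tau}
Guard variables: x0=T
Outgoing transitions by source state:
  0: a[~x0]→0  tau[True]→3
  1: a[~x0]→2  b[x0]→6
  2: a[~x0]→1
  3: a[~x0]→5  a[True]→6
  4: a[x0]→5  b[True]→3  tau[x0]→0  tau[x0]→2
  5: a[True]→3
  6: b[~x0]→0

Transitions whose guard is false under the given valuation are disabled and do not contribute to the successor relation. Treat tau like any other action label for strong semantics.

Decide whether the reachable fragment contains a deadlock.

Answer: DEADLOCK at state 6

Trace:
Reachable = {0,3,6}
  0: tau→3  [deg 1]
  3: a→6  [deg 1]
  6: ∅  [STUCK]
trace reaching 6: tau·a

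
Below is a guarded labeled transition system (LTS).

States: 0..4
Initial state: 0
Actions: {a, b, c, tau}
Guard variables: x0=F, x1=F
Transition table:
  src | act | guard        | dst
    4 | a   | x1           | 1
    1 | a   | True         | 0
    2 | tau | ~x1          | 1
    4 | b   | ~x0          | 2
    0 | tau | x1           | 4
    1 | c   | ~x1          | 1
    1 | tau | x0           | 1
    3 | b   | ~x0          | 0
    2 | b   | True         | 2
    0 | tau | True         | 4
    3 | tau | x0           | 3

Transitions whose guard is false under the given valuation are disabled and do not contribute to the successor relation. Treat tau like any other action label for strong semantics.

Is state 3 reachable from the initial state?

After dropping false guards: 7 live edges.
depth 0: {0}
depth 1: {4}  cumulative {0,4}
depth 2: {2}  cumulative {0,2,4}
depth 3: {1}  cumulative {0,1,2,4}
Reach set: {0,1,2,4}

Answer: UNREACHABLE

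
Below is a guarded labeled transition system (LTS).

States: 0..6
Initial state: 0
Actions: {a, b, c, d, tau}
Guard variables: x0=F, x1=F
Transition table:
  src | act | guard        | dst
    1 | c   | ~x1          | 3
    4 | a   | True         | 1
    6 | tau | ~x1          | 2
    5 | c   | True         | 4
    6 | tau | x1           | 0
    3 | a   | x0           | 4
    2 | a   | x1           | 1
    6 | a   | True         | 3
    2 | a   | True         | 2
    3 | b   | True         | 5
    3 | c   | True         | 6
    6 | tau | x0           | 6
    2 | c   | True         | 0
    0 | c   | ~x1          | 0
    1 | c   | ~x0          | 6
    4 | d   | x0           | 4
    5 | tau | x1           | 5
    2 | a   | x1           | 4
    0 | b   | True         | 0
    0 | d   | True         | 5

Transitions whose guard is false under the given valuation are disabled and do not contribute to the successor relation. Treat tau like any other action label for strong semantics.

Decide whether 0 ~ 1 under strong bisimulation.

Bisimulation quotient by refinement:
  round 0: {{0,1,2,3,4,5,6}}
  round 1: {{0},{1,5},{2},{3},{4},{6}}
  round 2: {{0},{1},{2},{3},{4},{5},{6}}
Fixed point at round 3; 7 class(es).
class of 0: {0}; class of 1: {1}

Answer: NOT BISIMILAR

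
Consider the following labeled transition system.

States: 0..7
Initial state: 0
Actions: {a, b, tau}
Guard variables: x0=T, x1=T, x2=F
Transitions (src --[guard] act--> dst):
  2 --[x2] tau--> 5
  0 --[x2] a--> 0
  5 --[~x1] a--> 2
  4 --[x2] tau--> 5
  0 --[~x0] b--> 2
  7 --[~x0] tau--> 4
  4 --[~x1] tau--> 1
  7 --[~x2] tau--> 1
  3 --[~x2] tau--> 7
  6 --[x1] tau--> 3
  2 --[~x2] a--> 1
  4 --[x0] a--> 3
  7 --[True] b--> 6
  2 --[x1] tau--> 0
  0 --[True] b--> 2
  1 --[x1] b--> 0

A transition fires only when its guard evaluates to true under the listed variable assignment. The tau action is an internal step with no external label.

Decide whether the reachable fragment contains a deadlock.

R = {0,1,2}
  0: b→2  [1 out]
  1: b→0  [1 out]
  2: a→1  tau→0  [2 out]

Answer: DEADLOCK-FREE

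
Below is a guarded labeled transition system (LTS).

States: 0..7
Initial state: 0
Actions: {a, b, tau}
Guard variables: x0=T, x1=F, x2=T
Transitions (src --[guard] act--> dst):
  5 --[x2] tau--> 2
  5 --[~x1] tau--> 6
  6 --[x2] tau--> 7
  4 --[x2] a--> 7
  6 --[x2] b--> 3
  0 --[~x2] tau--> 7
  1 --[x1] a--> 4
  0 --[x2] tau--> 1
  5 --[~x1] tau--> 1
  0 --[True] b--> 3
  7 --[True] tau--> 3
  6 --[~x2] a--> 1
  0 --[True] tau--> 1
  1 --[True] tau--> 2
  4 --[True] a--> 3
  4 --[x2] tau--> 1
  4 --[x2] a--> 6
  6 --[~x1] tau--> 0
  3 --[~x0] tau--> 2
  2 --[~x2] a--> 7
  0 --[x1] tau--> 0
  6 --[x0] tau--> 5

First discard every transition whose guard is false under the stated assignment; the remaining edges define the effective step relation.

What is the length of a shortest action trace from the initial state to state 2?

Breadth-first toward 2:
  depth 0: {0}
  depth 1: {1,3}
  depth 2: {2}
first hit 2 at d=2 via tau·tau

Answer: 2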